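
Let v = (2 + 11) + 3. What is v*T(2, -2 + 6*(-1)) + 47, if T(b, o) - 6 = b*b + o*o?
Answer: 1231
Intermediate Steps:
v = 16 (v = 13 + 3 = 16)
T(b, o) = 6 + b² + o² (T(b, o) = 6 + (b*b + o*o) = 6 + (b² + o²) = 6 + b² + o²)
v*T(2, -2 + 6*(-1)) + 47 = 16*(6 + 2² + (-2 + 6*(-1))²) + 47 = 16*(6 + 4 + (-2 - 6)²) + 47 = 16*(6 + 4 + (-8)²) + 47 = 16*(6 + 4 + 64) + 47 = 16*74 + 47 = 1184 + 47 = 1231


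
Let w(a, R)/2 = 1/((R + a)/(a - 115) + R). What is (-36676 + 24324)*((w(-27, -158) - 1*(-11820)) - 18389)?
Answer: 1805456056256/22251 ≈ 8.1140e+7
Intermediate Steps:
w(a, R) = 2/(R + (R + a)/(-115 + a)) (w(a, R) = 2/((R + a)/(a - 115) + R) = 2/((R + a)/(-115 + a) + R) = 2/(R + (R + a)/(-115 + a)))
(-36676 + 24324)*((w(-27, -158) - 1*(-11820)) - 18389) = (-36676 + 24324)*((2*(-115 - 27)/(-27 - 114*(-158) - 158*(-27)) - 1*(-11820)) - 18389) = -12352*((2*(-142)/(-27 + 18012 + 4266) + 11820) - 18389) = -12352*((2*(-142)/22251 + 11820) - 18389) = -12352*((2*(1/22251)*(-142) + 11820) - 18389) = -12352*((-284/22251 + 11820) - 18389) = -12352*(263006536/22251 - 18389) = -12352*(-146167103/22251) = 1805456056256/22251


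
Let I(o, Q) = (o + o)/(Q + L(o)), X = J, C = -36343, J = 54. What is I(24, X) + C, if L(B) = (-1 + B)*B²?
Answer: -80572423/2217 ≈ -36343.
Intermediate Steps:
X = 54
L(B) = B²*(-1 + B)
I(o, Q) = 2*o/(Q + o²*(-1 + o)) (I(o, Q) = (o + o)/(Q + o²*(-1 + o)) = (2*o)/(Q + o²*(-1 + o)) = 2*o/(Q + o²*(-1 + o)))
I(24, X) + C = 2*24/(54 + 24²*(-1 + 24)) - 36343 = 2*24/(54 + 576*23) - 36343 = 2*24/(54 + 13248) - 36343 = 2*24/13302 - 36343 = 2*24*(1/13302) - 36343 = 8/2217 - 36343 = -80572423/2217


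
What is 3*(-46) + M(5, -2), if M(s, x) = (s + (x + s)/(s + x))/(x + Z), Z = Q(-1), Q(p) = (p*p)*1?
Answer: -144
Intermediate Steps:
Q(p) = p² (Q(p) = p²*1 = p²)
Z = 1 (Z = (-1)² = 1)
M(s, x) = (1 + s)/(1 + x) (M(s, x) = (s + (x + s)/(s + x))/(x + 1) = (s + (s + x)/(s + x))/(1 + x) = (s + 1)/(1 + x) = (1 + s)/(1 + x))
3*(-46) + M(5, -2) = 3*(-46) + (1 + 5)/(1 - 2) = -138 + 6/(-1) = -138 - 1*6 = -138 - 6 = -144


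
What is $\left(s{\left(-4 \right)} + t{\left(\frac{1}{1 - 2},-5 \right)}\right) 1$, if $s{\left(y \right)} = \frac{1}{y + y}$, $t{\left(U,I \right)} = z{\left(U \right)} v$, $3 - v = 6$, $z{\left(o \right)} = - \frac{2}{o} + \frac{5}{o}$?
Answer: $\frac{71}{8} \approx 8.875$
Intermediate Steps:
$z{\left(o \right)} = \frac{3}{o}$
$v = -3$ ($v = 3 - 6 = -3$)
$t{\left(U,I \right)} = - \frac{9}{U}$ ($t{\left(U,I \right)} = \frac{3}{U} \left(-3\right) = - \frac{9}{U}$)
$s{\left(y \right)} = \frac{1}{2 y}$
$\left(s{\left(-4 \right)} + t{\left(\frac{1}{1 - 2},-5 \right)}\right) 1 = \left(\frac{1}{2 \left(-4\right)} - \frac{9}{\frac{1}{1 - 2}}\right) 1 = \left(\frac{1}{2} \left(- \frac{1}{4}\right) - \frac{9}{\frac{1}{-1}}\right) 1 = \left(- \frac{1}{8} - \frac{9}{-1}\right) 1 = \left(- \frac{1}{8} - -9\right) 1 = \left(- \frac{1}{8} + 9\right) 1 = \frac{71}{8} \cdot 1 = \frac{71}{8}$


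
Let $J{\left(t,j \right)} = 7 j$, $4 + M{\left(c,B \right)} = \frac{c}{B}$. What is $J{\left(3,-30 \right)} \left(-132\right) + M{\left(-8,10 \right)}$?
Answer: $\frac{138576}{5} \approx 27715.0$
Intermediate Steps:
$M{\left(c,B \right)} = -4 + \frac{c}{B}$
$J{\left(3,-30 \right)} \left(-132\right) + M{\left(-8,10 \right)} = 7 \left(-30\right) \left(-132\right) - \left(4 + \frac{8}{10}\right) = \left(-210\right) \left(-132\right) - \frac{24}{5} = 27720 - \frac{24}{5} = \frac{138576}{5}$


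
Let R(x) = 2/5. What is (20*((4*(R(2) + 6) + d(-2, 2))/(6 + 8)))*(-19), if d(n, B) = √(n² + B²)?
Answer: -4864/7 - 380*√2/7 ≈ -771.63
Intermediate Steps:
R(x) = ⅖ (R(x) = 2*(⅕) = ⅖)
d(n, B) = √(B² + n²)
(20*((4*(R(2) + 6) + d(-2, 2))/(6 + 8)))*(-19) = (20*((4*(⅖ + 6) + √(2² + (-2)²))/(6 + 8)))*(-19) = (20*((4*(32/5) + √(4 + 4))/14))*(-19) = (20*((128/5 + √8)*(1/14)))*(-19) = (20*((128/5 + 2*√2)*(1/14)))*(-19) = (20*(64/35 + √2/7))*(-19) = (256/7 + 20*√2/7)*(-19) = -4864/7 - 380*√2/7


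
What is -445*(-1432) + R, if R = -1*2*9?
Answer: 637222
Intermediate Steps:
R = -18 (R = -2*9 = -18)
-445*(-1432) + R = -445*(-1432) - 18 = 637240 - 18 = 637222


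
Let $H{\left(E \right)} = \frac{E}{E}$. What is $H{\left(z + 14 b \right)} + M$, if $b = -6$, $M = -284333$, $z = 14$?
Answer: $-284332$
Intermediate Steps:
$H{\left(E \right)} = 1$
$H{\left(z + 14 b \right)} + M = 1 - 284333 = -284332$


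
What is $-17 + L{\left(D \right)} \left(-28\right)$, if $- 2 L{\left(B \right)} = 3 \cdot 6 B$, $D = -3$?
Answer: $-773$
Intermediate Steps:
$L{\left(B \right)} = - 9 B$ ($L{\left(B \right)} = - \frac{3 \cdot 6 B}{2} = - \frac{18 B}{2} = - 9 B$)
$-17 + L{\left(D \right)} \left(-28\right) = -17 + \left(-9\right) \left(-3\right) \left(-28\right) = -17 + 27 \left(-28\right) = -17 - 756 = -773$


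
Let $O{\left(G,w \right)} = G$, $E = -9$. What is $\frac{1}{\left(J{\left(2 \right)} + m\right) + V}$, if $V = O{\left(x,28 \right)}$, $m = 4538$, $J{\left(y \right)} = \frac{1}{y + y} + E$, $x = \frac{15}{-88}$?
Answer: $\frac{88}{398559} \approx 0.0002208$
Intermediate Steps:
$x = - \frac{15}{88}$ ($x = 15 \left(- \frac{1}{88}\right) = - \frac{15}{88} \approx -0.17045$)
$J{\left(y \right)} = -9 + \frac{1}{2 y}$ ($J{\left(y \right)} = \frac{1}{y + y} - 9 = \frac{1}{2 y} - 9 = -9 + \frac{1}{2 y}$)
$V = - \frac{15}{88} \approx -0.17045$
$\frac{1}{\left(J{\left(2 \right)} + m\right) + V} = \frac{1}{\left(\left(-9 + \frac{1}{2 \cdot 2}\right) + 4538\right) - \frac{15}{88}} = \frac{1}{\left(\left(-9 + \frac{1}{2} \cdot \frac{1}{2}\right) + 4538\right) - \frac{15}{88}} = \frac{1}{\left(\left(-9 + \frac{1}{4}\right) + 4538\right) - \frac{15}{88}} = \frac{1}{\left(- \frac{35}{4} + 4538\right) - \frac{15}{88}} = \frac{1}{\frac{18117}{4} - \frac{15}{88}} = \frac{1}{\frac{398559}{88}} = \frac{88}{398559}$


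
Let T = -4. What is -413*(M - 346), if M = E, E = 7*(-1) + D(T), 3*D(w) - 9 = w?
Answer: 435302/3 ≈ 1.4510e+5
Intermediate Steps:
D(w) = 3 + w/3
E = -16/3 (E = 7*(-1) + (3 + (⅓)*(-4)) = -7 + (3 - 4/3) = -7 + 5/3 = -16/3 ≈ -5.3333)
M = -16/3 ≈ -5.3333
-413*(M - 346) = -413*(-16/3 - 346) = -413*(-1054/3) = 435302/3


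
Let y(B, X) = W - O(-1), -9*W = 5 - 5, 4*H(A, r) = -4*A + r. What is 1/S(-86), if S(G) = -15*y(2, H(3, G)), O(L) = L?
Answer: -1/15 ≈ -0.066667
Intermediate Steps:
H(A, r) = -A + r/4 (H(A, r) = (-4*A + r)/4 = (r - 4*A)/4 = -A + r/4)
W = 0 (W = -(5 - 5)/9 = -⅑*0 = 0)
y(B, X) = 1 (y(B, X) = 0 - 1*(-1) = 0 + 1 = 1)
S(G) = -15 (S(G) = -15*1 = -15)
1/S(-86) = 1/(-15) = -1/15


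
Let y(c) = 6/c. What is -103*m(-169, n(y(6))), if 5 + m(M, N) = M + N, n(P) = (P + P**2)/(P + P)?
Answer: 17819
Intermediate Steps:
n(P) = (P + P**2)/(2*P) (n(P) = (P + P**2)/((2*P)) = (P + P**2)*(1/(2*P)) = (P + P**2)/(2*P))
m(M, N) = -5 + M + N (m(M, N) = -5 + (M + N) = -5 + M + N)
-103*m(-169, n(y(6))) = -103*(-5 - 169 + (1/2 + (6/6)/2)) = -103*(-5 - 169 + (1/2 + (6*(1/6))/2)) = -103*(-5 - 169 + (1/2 + (1/2)*1)) = -103*(-5 - 169 + (1/2 + 1/2)) = -103*(-5 - 169 + 1) = -103*(-173) = 17819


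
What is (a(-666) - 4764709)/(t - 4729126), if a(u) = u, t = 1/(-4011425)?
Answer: 19115944409375/18970534264551 ≈ 1.0077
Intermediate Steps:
t = -1/4011425 ≈ -2.4929e-7
(a(-666) - 4764709)/(t - 4729126) = (-666 - 4764709)/(-1/4011425 - 4729126) = -4765375/(-18970534264551/4011425) = -4765375*(-4011425/18970534264551) = 19115944409375/18970534264551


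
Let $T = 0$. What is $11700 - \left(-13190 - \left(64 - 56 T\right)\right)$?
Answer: $24954$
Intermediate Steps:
$11700 - \left(-13190 - \left(64 - 56 T\right)\right) = 11700 - \left(-13190 - \left(64 - 0\right)\right) = 11700 - \left(-13190 - \left(64 + 0\right)\right) = 11700 - \left(-13190 - 64\right) = 11700 - -13254 = 11700 + 13254 = 24954$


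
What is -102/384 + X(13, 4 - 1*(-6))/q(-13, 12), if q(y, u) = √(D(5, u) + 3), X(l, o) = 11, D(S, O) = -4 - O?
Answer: -17/64 - 11*I*√13/13 ≈ -0.26563 - 3.0508*I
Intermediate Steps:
q(y, u) = √(-1 - u) (q(y, u) = √((-4 - u) + 3) = √(-1 - u))
-102/384 + X(13, 4 - 1*(-6))/q(-13, 12) = -102/384 + 11/(√(-1 - 1*12)) = -102*1/384 + 11/(√(-1 - 12)) = -17/64 + 11/(√(-13)) = -17/64 + 11/((I*√13)) = -17/64 + 11*(-I*√13/13) = -17/64 - 11*I*√13/13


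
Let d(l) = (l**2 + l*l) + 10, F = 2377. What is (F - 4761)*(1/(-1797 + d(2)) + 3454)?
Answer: -14648881360/1779 ≈ -8.2343e+6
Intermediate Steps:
d(l) = 10 + 2*l**2 (d(l) = (l**2 + l**2) + 10 = 2*l**2 + 10 = 10 + 2*l**2)
(F - 4761)*(1/(-1797 + d(2)) + 3454) = (2377 - 4761)*(1/(-1797 + (10 + 2*2**2)) + 3454) = -2384*(1/(-1797 + (10 + 2*4)) + 3454) = -2384*(1/(-1797 + (10 + 8)) + 3454) = -2384*(1/(-1797 + 18) + 3454) = -2384*(1/(-1779) + 3454) = -2384*(-1/1779 + 3454) = -2384*6144665/1779 = -14648881360/1779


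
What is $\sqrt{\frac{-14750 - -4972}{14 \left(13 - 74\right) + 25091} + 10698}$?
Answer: $\frac{148 \sqrt{31877041}}{8079} \approx 103.43$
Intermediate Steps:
$\sqrt{\frac{-14750 - -4972}{14 \left(13 - 74\right) + 25091} + 10698} = \sqrt{\frac{-14750 + \left(5040 - 68\right)}{14 \left(-61\right) + 25091} + 10698} = \sqrt{\frac{-14750 + 4972}{-854 + 25091} + 10698} = \sqrt{- \frac{9778}{24237} + 10698} = \sqrt{\frac{259277648}{24237}} = \frac{148 \sqrt{31877041}}{8079}$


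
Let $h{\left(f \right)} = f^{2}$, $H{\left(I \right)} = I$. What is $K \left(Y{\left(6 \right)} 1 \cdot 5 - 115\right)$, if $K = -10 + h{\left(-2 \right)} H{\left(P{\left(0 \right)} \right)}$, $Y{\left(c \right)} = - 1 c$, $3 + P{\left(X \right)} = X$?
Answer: $3190$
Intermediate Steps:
$P{\left(X \right)} = -3 + X$
$Y{\left(c \right)} = - c$
$K = -22$ ($K = -10 + \left(-2\right)^{2} \left(-3 + 0\right) = -10 + 4 \left(-3\right) = -10 - 12 = -22$)
$K \left(Y{\left(6 \right)} 1 \cdot 5 - 115\right) = - 22 \left(\left(-1\right) 6 \cdot 1 \cdot 5 - 115\right) = - 22 \left(\left(-6\right) 1 \cdot 5 - 115\right) = - 22 \left(\left(-6\right) 5 - 115\right) = - 22 \left(-30 - 115\right) = \left(-22\right) \left(-145\right) = 3190$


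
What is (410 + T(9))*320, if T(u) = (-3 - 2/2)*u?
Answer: 119680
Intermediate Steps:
T(u) = -4*u (T(u) = (-3 - 2*1/2)*u = (-3 - 1)*u = -4*u)
(410 + T(9))*320 = (410 - 4*9)*320 = (410 - 36)*320 = 374*320 = 119680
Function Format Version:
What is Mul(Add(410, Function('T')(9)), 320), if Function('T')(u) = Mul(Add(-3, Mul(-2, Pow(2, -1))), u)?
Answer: 119680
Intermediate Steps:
Function('T')(u) = Mul(-4, u) (Function('T')(u) = Mul(Add(-3, Mul(-2, Rational(1, 2))), u) = Mul(Add(-3, -1), u) = Mul(-4, u))
Mul(Add(410, Function('T')(9)), 320) = Mul(Add(410, Mul(-4, 9)), 320) = Mul(Add(410, -36), 320) = Mul(374, 320) = 119680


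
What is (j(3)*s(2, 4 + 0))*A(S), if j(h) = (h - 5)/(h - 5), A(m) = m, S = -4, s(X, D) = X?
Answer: -8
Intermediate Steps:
j(h) = 1 (j(h) = (-5 + h)/(-5 + h) = 1)
(j(3)*s(2, 4 + 0))*A(S) = (1*2)*(-4) = 2*(-4) = -8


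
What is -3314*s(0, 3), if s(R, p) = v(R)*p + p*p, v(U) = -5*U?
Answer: -29826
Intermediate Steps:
s(R, p) = p² - 5*R*p (s(R, p) = (-5*R)*p + p*p = -5*R*p + p² = p² - 5*R*p)
-3314*s(0, 3) = -9942*(3 - 5*0) = -9942*(3 + 0) = -9942*3 = -3314*9 = -29826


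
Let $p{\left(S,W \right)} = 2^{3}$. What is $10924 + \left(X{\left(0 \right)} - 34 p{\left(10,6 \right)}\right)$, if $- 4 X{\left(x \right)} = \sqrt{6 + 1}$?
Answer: $10652 - \frac{\sqrt{7}}{4} \approx 10651.0$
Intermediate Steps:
$X{\left(x \right)} = - \frac{\sqrt{7}}{4}$ ($X{\left(x \right)} = - \frac{\sqrt{6 + 1}}{4} = - \frac{\sqrt{7}}{4}$)
$p{\left(S,W \right)} = 8$
$10924 + \left(X{\left(0 \right)} - 34 p{\left(10,6 \right)}\right) = 10924 - \left(272 + \frac{\sqrt{7}}{4}\right) = 10652 - \frac{\sqrt{7}}{4}$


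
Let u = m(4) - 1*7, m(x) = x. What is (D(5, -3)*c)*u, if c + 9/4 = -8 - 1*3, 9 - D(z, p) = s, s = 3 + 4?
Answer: 159/2 ≈ 79.500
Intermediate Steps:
s = 7
D(z, p) = 2 (D(z, p) = 9 - 1*7 = 9 - 7 = 2)
c = -53/4 (c = -9/4 + (-8 - 1*3) = -9/4 + (-8 - 3) = -9/4 - 11 = -53/4 ≈ -13.250)
u = -3 (u = 4 - 1*7 = 4 - 7 = -3)
(D(5, -3)*c)*u = (2*(-53/4))*(-3) = -53/2*(-3) = 159/2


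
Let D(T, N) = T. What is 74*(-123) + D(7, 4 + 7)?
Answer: -9095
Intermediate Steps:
74*(-123) + D(7, 4 + 7) = 74*(-123) + 7 = -9102 + 7 = -9095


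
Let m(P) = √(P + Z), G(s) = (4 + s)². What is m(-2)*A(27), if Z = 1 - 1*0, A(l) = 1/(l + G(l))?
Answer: I/988 ≈ 0.0010121*I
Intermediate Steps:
A(l) = 1/(l + (4 + l)²)
Z = 1 (Z = 1 + 0 = 1)
m(P) = √(1 + P) (m(P) = √(P + 1) = √(1 + P))
m(-2)*A(27) = √(1 - 2)/(27 + (4 + 27)²) = √(-1)/(27 + 31²) = I/(27 + 961) = I/988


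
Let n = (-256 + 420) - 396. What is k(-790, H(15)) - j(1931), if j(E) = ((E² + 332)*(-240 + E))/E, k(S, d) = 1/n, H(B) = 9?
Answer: -1462967934947/447992 ≈ -3.2656e+6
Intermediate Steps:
n = -232 (n = 164 - 396 = -232)
k(S, d) = -1/232 (k(S, d) = 1/(-232) = -1/232)
j(E) = (-240 + E)*(332 + E²)/E (j(E) = ((332 + E²)*(-240 + E))/E = ((-240 + E)*(332 + E²))/E = (-240 + E)*(332 + E²)/E)
k(-790, H(15)) - j(1931) = -1/232 - (332 + 1931² - 79680/1931 - 240*1931) = -1/232 - (332 + 3728761 - 79680*1/1931 - 463440) = -1/232 - (332 + 3728761 - 79680/1931 - 463440) = -1/232 - 1*6305896263/1931 = -1/232 - 6305896263/1931 = -1462967934947/447992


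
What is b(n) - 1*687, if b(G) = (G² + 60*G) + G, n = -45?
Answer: -1407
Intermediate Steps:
b(G) = G² + 61*G
b(n) - 1*687 = -45*(61 - 45) - 1*687 = -45*16 - 687 = -720 - 687 = -1407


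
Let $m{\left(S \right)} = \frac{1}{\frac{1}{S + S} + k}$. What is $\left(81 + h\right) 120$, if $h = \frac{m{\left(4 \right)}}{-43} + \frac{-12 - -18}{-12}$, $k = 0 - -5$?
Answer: $\frac{17029620}{1763} \approx 9659.5$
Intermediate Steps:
$k = 5$ ($k = 0 + 5 = 5$)
$m{\left(S \right)} = \frac{1}{5 + \frac{1}{2 S}}$ ($m{\left(S \right)} = \frac{1}{\frac{1}{S + S} + 5} = \frac{1}{\frac{1}{2 S} + 5} = \frac{1}{5 + \frac{1}{2 S}}$)
$h = - \frac{1779}{3526}$ ($h = \frac{2 \cdot 4 \frac{1}{1 + 10 \cdot 4}}{-43} + \frac{-12 - -18}{-12} = 2 \cdot 4 \frac{1}{1 + 40} \left(- \frac{1}{43}\right) + \left(-12 + 18\right) \left(- \frac{1}{12}\right) = 2 \cdot 4 \cdot \frac{1}{41} \left(- \frac{1}{43}\right) + 6 \left(- \frac{1}{12}\right) = 2 \cdot 4 \cdot \frac{1}{41} \left(- \frac{1}{43}\right) - \frac{1}{2} = \frac{8}{41} \left(- \frac{1}{43}\right) - \frac{1}{2} = - \frac{8}{1763} - \frac{1}{2} = - \frac{1779}{3526} \approx -0.50454$)
$\left(81 + h\right) 120 = \left(81 - \frac{1779}{3526}\right) 120 = \frac{283827}{3526} \cdot 120 = \frac{17029620}{1763}$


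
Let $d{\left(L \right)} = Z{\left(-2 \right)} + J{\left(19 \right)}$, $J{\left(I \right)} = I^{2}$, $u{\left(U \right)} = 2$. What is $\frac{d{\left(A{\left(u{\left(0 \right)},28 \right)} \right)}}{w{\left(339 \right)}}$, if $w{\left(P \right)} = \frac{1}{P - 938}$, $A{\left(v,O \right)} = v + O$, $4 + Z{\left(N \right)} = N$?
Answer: $-212645$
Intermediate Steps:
$Z{\left(N \right)} = -4 + N$
$A{\left(v,O \right)} = O + v$
$w{\left(P \right)} = \frac{1}{-938 + P}$
$d{\left(L \right)} = 355$ ($d{\left(L \right)} = \left(-4 - 2\right) + 19^{2} = -6 + 361 = 355$)
$\frac{d{\left(A{\left(u{\left(0 \right)},28 \right)} \right)}}{w{\left(339 \right)}} = \frac{355}{\frac{1}{-938 + 339}} = \frac{355}{\frac{1}{-599}} = \frac{355}{- \frac{1}{599}} = 355 \left(-599\right) = -212645$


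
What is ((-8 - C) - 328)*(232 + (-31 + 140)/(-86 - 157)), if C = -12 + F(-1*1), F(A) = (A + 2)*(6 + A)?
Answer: -18511843/243 ≈ -76180.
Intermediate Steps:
F(A) = (2 + A)*(6 + A)
C = -7 (C = -12 + (12 + (-1*1)² + 8*(-1*1)) = -12 + (12 + (-1)² + 8*(-1)) = -12 + (12 + 1 - 8) = -12 + 5 = -7)
((-8 - C) - 328)*(232 + (-31 + 140)/(-86 - 157)) = ((-8 - 1*(-7)) - 328)*(232 + (-31 + 140)/(-86 - 157)) = ((-8 + 7) - 328)*(232 + 109/(-243)) = (-1 - 328)*(232 + 109*(-1/243)) = -329*(232 - 109/243) = -329*56267/243 = -18511843/243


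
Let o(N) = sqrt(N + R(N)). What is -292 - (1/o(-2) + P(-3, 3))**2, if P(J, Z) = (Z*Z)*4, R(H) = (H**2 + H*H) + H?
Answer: -6497/4 ≈ -1624.3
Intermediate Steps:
R(H) = H + 2*H**2 (R(H) = (H**2 + H**2) + H = 2*H**2 + H = H + 2*H**2)
o(N) = sqrt(N + N*(1 + 2*N))
P(J, Z) = 4*Z**2 (P(J, Z) = Z**2*4 = 4*Z**2)
-292 - (1/o(-2) + P(-3, 3))**2 = -292 - (1/(sqrt(2)*sqrt(-2*(1 - 2))) + 4*3**2)**2 = -292 - (1/(sqrt(2)*sqrt(-2*(-1))) + 4*9)**2 = -292 - (1/(sqrt(2)*sqrt(2)) + 36)**2 = -292 - (1/2 + 36)**2 = -292 - (73/2)**2 = -292 - 1*5329/4 = -292 - 5329/4 = -6497/4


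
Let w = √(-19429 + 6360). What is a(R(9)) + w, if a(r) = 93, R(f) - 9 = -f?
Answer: 93 + I*√13069 ≈ 93.0 + 114.32*I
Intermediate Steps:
R(f) = 9 - f
w = I*√13069 (w = √(-13069) = I*√13069 ≈ 114.32*I)
a(R(9)) + w = 93 + I*√13069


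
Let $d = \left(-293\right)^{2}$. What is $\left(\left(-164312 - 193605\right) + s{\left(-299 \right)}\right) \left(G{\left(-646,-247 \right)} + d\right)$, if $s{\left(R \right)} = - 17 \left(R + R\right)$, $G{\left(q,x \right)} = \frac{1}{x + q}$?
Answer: $- \frac{26659689162156}{893} \approx -2.9854 \cdot 10^{10}$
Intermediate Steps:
$G{\left(q,x \right)} = \frac{1}{q + x}$
$s{\left(R \right)} = - 34 R$ ($s{\left(R \right)} = - 17 \cdot 2 R = - 34 R$)
$d = 85849$
$\left(\left(-164312 - 193605\right) + s{\left(-299 \right)}\right) \left(G{\left(-646,-247 \right)} + d\right) = \left(\left(-164312 - 193605\right) - -10166\right) \left(\frac{1}{-646 - 247} + 85849\right) = \left(\left(-164312 - 193605\right) + 10166\right) \left(\frac{1}{-893} + 85849\right) = \left(-357917 + 10166\right) \left(- \frac{1}{893} + 85849\right) = \left(-347751\right) \frac{76663156}{893} = - \frac{26659689162156}{893}$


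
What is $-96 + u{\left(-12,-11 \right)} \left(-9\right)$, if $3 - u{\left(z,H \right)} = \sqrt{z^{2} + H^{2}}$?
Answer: $-123 + 9 \sqrt{265} \approx 23.509$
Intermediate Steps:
$u{\left(z,H \right)} = 3 - \sqrt{H^{2} + z^{2}}$ ($u{\left(z,H \right)} = 3 - \sqrt{z^{2} + H^{2}} = 3 - \sqrt{H^{2} + z^{2}}$)
$-96 + u{\left(-12,-11 \right)} \left(-9\right) = -96 + \left(3 - \sqrt{\left(-11\right)^{2} + \left(-12\right)^{2}}\right) \left(-9\right) = -96 + \left(3 - \sqrt{121 + 144}\right) \left(-9\right) = -96 + \left(3 - \sqrt{265}\right) \left(-9\right) = -96 - \left(27 - 9 \sqrt{265}\right) = -123 + 9 \sqrt{265}$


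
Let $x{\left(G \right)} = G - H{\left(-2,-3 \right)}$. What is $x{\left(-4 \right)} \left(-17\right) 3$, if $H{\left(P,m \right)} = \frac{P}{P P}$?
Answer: $\frac{357}{2} \approx 178.5$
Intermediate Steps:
$H{\left(P,m \right)} = \frac{1}{P}$ ($H{\left(P,m \right)} = \frac{P}{P^{2}} = \frac{1}{P}$)
$x{\left(G \right)} = \frac{1}{2} + G$ ($x{\left(G \right)} = G - \frac{1}{-2} = G - - \frac{1}{2} = G + \frac{1}{2} = \frac{1}{2} + G$)
$x{\left(-4 \right)} \left(-17\right) 3 = \left(\frac{1}{2} - 4\right) \left(-17\right) 3 = \left(- \frac{7}{2}\right) \left(-17\right) 3 = \frac{119}{2} \cdot 3 = \frac{357}{2}$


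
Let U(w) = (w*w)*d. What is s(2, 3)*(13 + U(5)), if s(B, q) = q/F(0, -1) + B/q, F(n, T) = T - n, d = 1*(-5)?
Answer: 784/3 ≈ 261.33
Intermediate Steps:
d = -5
U(w) = -5*w² (U(w) = (w*w)*(-5) = w²*(-5) = -5*w²)
s(B, q) = -q + B/q (s(B, q) = q/(-1 - 1*0) + B/q = q/(-1 + 0) + B/q = q/(-1) + B/q = q*(-1) + B/q = -q + B/q)
s(2, 3)*(13 + U(5)) = (-1*3 + 2/3)*(13 - 5*5²) = (-3 + 2*(⅓))*(13 - 5*25) = (-3 + ⅔)*(13 - 125) = -7/3*(-112) = 784/3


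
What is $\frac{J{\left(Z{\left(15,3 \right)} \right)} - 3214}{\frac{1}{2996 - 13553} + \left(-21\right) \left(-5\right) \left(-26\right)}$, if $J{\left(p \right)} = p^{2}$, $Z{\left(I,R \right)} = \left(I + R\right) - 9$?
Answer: $\frac{33075081}{28820611} \approx 1.1476$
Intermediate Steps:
$Z{\left(I,R \right)} = -9 + I + R$
$\frac{J{\left(Z{\left(15,3 \right)} \right)} - 3214}{\frac{1}{2996 - 13553} + \left(-21\right) \left(-5\right) \left(-26\right)} = \frac{\left(-9 + 15 + 3\right)^{2} - 3214}{\frac{1}{2996 - 13553} + \left(-21\right) \left(-5\right) \left(-26\right)} = \frac{9^{2} - 3214}{\frac{1}{-10557} + 105 \left(-26\right)} = \frac{81 - 3214}{- \frac{1}{10557} - 2730} = - \frac{3133}{- \frac{28820611}{10557}} = \left(-3133\right) \left(- \frac{10557}{28820611}\right) = \frac{33075081}{28820611}$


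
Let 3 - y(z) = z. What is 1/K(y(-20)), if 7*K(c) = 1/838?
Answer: 5866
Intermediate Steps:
y(z) = 3 - z
K(c) = 1/5866 (K(c) = (⅐)/838 = (⅐)*(1/838) = 1/5866)
1/K(y(-20)) = 1/(1/5866) = 5866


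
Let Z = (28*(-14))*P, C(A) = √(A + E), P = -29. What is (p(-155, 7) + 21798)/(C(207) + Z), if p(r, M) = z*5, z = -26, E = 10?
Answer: 35188832/18461601 - 21668*√217/129231207 ≈ 1.9036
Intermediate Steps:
p(r, M) = -130 (p(r, M) = -26*5 = -130)
C(A) = √(10 + A) (C(A) = √(A + 10) = √(10 + A))
Z = 11368 (Z = (28*(-14))*(-29) = -392*(-29) = 11368)
(p(-155, 7) + 21798)/(C(207) + Z) = (-130 + 21798)/(√(10 + 207) + 11368) = 21668/(√217 + 11368) = 21668/(11368 + √217)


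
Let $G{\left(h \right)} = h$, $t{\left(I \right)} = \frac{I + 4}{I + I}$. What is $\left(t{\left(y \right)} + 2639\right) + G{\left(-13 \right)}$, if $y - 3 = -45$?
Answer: $\frac{110311}{42} \approx 2626.5$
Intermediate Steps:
$y = -42$ ($y = 3 - 45 = -42$)
$t{\left(I \right)} = \frac{4 + I}{2 I}$
$\left(t{\left(y \right)} + 2639\right) + G{\left(-13 \right)} = \left(\frac{4 - 42}{2 \left(-42\right)} + 2639\right) - 13 = \left(\frac{1}{2} \left(- \frac{1}{42}\right) \left(-38\right) + 2639\right) - 13 = \left(\frac{19}{42} + 2639\right) - 13 = \frac{110857}{42} - 13 = \frac{110311}{42}$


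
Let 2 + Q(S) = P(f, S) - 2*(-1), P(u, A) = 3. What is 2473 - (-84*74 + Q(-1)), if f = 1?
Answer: 8686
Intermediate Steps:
Q(S) = 3 (Q(S) = -2 + (3 - 2*(-1)) = -2 + (3 + 2) = -2 + 5 = 3)
2473 - (-84*74 + Q(-1)) = 2473 - (-84*74 + 3) = 2473 - (-6216 + 3) = 2473 - 1*(-6213) = 2473 + 6213 = 8686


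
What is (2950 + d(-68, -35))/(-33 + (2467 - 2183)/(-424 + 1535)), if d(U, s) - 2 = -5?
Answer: -467731/5197 ≈ -90.000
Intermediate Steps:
d(U, s) = -3 (d(U, s) = 2 - 5 = -3)
(2950 + d(-68, -35))/(-33 + (2467 - 2183)/(-424 + 1535)) = (2950 - 3)/(-33 + (2467 - 2183)/(-424 + 1535)) = 2947/(-33 + 284/1111) = 2947/(-36379/1111) = 2947*(-1111/36379) = -467731/5197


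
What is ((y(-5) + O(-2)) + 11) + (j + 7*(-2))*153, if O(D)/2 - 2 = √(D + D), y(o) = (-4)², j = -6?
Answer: -3029 + 4*I ≈ -3029.0 + 4.0*I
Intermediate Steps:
y(o) = 16
O(D) = 4 + 2*√2*√D (O(D) = 4 + 2*√(D + D) = 4 + 2*√(2*D) = 4 + 2*(√2*√D) = 4 + 2*√2*√D)
((y(-5) + O(-2)) + 11) + (j + 7*(-2))*153 = ((16 + (4 + 2*√2*√(-2))) + 11) + (-6 + 7*(-2))*153 = ((16 + (4 + 2*√2*(I*√2))) + 11) + (-6 - 14)*153 = ((16 + (4 + 4*I)) + 11) - 20*153 = ((20 + 4*I) + 11) - 3060 = (31 + 4*I) - 3060 = -3029 + 4*I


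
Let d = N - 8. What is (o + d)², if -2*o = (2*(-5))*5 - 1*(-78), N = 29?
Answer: 49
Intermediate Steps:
d = 21 (d = 29 - 8 = 21)
o = -14 (o = -((2*(-5))*5 - 1*(-78))/2 = -(-10*5 + 78)/2 = -(-50 + 78)/2 = -½*28 = -14)
(o + d)² = (-14 + 21)² = 7² = 49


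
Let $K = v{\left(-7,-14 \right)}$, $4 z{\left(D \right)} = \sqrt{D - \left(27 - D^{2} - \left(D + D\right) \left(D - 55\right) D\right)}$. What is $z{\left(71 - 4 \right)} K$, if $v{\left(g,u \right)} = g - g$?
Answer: $0$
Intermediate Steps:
$z{\left(D \right)} = \frac{\sqrt{-27 + D + D^{2} + 2 D^{2} \left(-55 + D\right)}}{4}$ ($z{\left(D \right)} = \frac{\sqrt{D - \left(27 - D^{2} - \left(D + D\right) \left(D - 55\right) D\right)}}{4} = \frac{\sqrt{D - \left(27 - D^{2} - 2 D \left(-55 + D\right) D\right)}}{4} = \frac{\sqrt{D - \left(27 - D^{2} - 2 D^{2} \left(-55 + D\right)\right)}}{4} = \frac{\sqrt{D + \left(-27 + D^{2} + 2 D^{2} \left(-55 + D\right)\right)}}{4} = \frac{\sqrt{-27 + D + D^{2} + 2 D^{2} \left(-55 + D\right)}}{4}$)
$v{\left(g,u \right)} = 0$
$K = 0$
$z{\left(71 - 4 \right)} K = \frac{\sqrt{-27 + \left(71 - 4\right) - 109 \left(71 - 4\right)^{2} + 2 \left(71 - 4\right)^{3}}}{4} \cdot 0 = \frac{\sqrt{-27 + 67 - 109 \cdot 67^{2} + 2 \cdot 67^{3}}}{4} \cdot 0 = \frac{\sqrt{-27 + 67 - 489301 + 2 \cdot 300763}}{4} \cdot 0 = \frac{\sqrt{-27 + 67 - 489301 + 601526}}{4} \cdot 0 = \frac{\sqrt{112265}}{4} \cdot 0 = 0$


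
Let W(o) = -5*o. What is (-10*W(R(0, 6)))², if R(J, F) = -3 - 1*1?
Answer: 40000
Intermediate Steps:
R(J, F) = -4 (R(J, F) = -3 - 1 = -4)
(-10*W(R(0, 6)))² = (-(-50)*(-4))² = (-10*20)² = (-200)² = 40000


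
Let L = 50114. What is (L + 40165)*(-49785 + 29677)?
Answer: -1815330132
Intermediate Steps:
(L + 40165)*(-49785 + 29677) = (50114 + 40165)*(-49785 + 29677) = 90279*(-20108) = -1815330132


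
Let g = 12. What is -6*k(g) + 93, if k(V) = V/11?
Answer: 951/11 ≈ 86.455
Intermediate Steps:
k(V) = V/11 (k(V) = V*(1/11) = V/11)
-6*k(g) + 93 = -6*12/11 + 93 = -72/11 + 93 = 951/11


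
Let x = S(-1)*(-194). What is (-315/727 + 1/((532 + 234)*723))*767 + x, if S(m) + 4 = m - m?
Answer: 178632892055/402625686 ≈ 443.67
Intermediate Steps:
S(m) = -4 (S(m) = -4 + (m - m) = -4 + 0 = -4)
x = 776 (x = -4*(-194) = 776)
(-315/727 + 1/((532 + 234)*723))*767 + x = (-315/727 + 1/((532 + 234)*723))*767 + 776 = (-315*1/727 + (1/723)/766)*767 + 776 = (-315/727 + (1/766)*(1/723))*767 + 776 = (-315/727 + 1/553818)*767 + 776 = -174451943/402625686*767 + 776 = -133804640281/402625686 + 776 = 178632892055/402625686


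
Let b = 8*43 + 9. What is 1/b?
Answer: 1/353 ≈ 0.0028329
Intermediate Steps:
b = 353 (b = 344 + 9 = 353)
1/b = 1/353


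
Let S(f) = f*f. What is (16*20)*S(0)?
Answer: 0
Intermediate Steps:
S(f) = f²
(16*20)*S(0) = (16*20)*0² = 320*0 = 0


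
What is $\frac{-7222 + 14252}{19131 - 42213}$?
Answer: $- \frac{3515}{11541} \approx -0.30457$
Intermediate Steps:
$\frac{-7222 + 14252}{19131 - 42213} = \frac{7030}{19131 - 42213} = \frac{7030}{-23082} = 7030 \left(- \frac{1}{23082}\right) = - \frac{3515}{11541}$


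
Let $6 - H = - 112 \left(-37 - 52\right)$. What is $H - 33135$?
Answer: $-43097$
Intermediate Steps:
$H = -9962$ ($H = 6 - - 112 \left(-37 - 52\right) = 6 - \left(-112\right) \left(-89\right) = 6 - 9968 = -9962$)
$H - 33135 = -9962 - 33135 = -43097$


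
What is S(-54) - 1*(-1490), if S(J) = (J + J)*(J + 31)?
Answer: 3974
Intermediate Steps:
S(J) = 2*J*(31 + J) (S(J) = (2*J)*(31 + J) = 2*J*(31 + J))
S(-54) - 1*(-1490) = 2*(-54)*(31 - 54) - 1*(-1490) = 2*(-54)*(-23) + 1490 = 2484 + 1490 = 3974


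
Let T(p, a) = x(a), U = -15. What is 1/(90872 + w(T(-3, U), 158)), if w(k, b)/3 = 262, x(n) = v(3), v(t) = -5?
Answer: 1/91658 ≈ 1.0910e-5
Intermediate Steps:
x(n) = -5
T(p, a) = -5
w(k, b) = 786 (w(k, b) = 3*262 = 786)
1/(90872 + w(T(-3, U), 158)) = 1/(90872 + 786) = 1/91658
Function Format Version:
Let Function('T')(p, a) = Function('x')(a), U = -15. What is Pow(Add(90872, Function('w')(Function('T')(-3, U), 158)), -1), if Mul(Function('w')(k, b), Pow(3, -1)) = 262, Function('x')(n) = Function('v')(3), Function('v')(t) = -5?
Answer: Rational(1, 91658) ≈ 1.0910e-5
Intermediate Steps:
Function('x')(n) = -5
Function('T')(p, a) = -5
Function('w')(k, b) = 786 (Function('w')(k, b) = Mul(3, 262) = 786)
Pow(Add(90872, Function('w')(Function('T')(-3, U), 158)), -1) = Pow(Add(90872, 786), -1) = Pow(91658, -1) = Rational(1, 91658)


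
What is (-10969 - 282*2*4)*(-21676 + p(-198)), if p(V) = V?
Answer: 289283650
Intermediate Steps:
(-10969 - 282*2*4)*(-21676 + p(-198)) = (-10969 - 282*2*4)*(-21676 - 198) = (-10969 - 564*4)*(-21874) = (-10969 - 2256)*(-21874) = -13225*(-21874) = 289283650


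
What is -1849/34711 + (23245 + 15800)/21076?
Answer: 1316321471/731569036 ≈ 1.7993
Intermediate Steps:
-1849/34711 + (23245 + 15800)/21076 = -1849*1/34711 + 39045*(1/21076) = -1849/34711 + 39045/21076 = 1316321471/731569036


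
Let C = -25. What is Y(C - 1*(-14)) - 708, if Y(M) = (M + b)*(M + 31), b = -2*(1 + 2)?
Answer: -1048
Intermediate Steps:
b = -6 (b = -2*3 = -6)
Y(M) = (-6 + M)*(31 + M) (Y(M) = (M - 6)*(M + 31) = (-6 + M)*(31 + M))
Y(C - 1*(-14)) - 708 = (-186 + (-25 - 1*(-14))² + 25*(-25 - 1*(-14))) - 708 = (-186 + (-25 + 14)² + 25*(-25 + 14)) - 708 = (-186 + (-11)² + 25*(-11)) - 708 = (-186 + 121 - 275) - 708 = -340 - 708 = -1048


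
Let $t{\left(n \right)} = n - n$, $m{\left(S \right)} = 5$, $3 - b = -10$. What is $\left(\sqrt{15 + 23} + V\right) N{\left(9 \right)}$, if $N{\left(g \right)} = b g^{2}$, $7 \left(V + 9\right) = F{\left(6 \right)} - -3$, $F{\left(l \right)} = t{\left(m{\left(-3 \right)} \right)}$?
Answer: $- \frac{63180}{7} + 1053 \sqrt{38} \approx -2534.6$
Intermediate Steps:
$b = 13$ ($b = 3 - -10 = 3 + 10 = 13$)
$t{\left(n \right)} = 0$
$F{\left(l \right)} = 0$
$V = - \frac{60}{7}$ ($V = -9 + \frac{0 - -3}{7} = -9 + \frac{0 + 3}{7} = -9 + \frac{1}{7} \cdot 3 = -9 + \frac{3}{7} = - \frac{60}{7} \approx -8.5714$)
$N{\left(g \right)} = 13 g^{2}$
$\left(\sqrt{15 + 23} + V\right) N{\left(9 \right)} = \left(\sqrt{15 + 23} - \frac{60}{7}\right) 13 \cdot 9^{2} = \left(\sqrt{38} - \frac{60}{7}\right) 13 \cdot 81 = \left(- \frac{60}{7} + \sqrt{38}\right) 1053 = - \frac{63180}{7} + 1053 \sqrt{38}$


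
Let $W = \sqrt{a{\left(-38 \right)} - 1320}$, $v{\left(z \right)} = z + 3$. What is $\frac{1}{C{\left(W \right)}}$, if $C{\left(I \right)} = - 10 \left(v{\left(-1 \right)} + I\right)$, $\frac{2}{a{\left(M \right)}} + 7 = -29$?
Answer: $- \frac{18}{119165} + \frac{3 i \sqrt{47522}}{238330} \approx -0.00015105 + 0.002744 i$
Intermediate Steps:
$a{\left(M \right)} = - \frac{1}{18}$ ($a{\left(M \right)} = \frac{2}{-7 - 29} = \frac{2}{-36} = 2 \left(- \frac{1}{36}\right) = - \frac{1}{18}$)
$v{\left(z \right)} = 3 + z$
$W = \frac{i \sqrt{47522}}{6}$ ($W = \sqrt{- \frac{1}{18} - 1320} = \sqrt{- \frac{23761}{18}} = \frac{i \sqrt{47522}}{6} \approx 36.333 i$)
$C{\left(I \right)} = -20 - 10 I$ ($C{\left(I \right)} = - 10 \left(\left(3 - 1\right) + I\right) = - 10 \left(2 + I\right) = -20 - 10 I$)
$\frac{1}{C{\left(W \right)}} = \frac{1}{-20 - 10 \frac{i \sqrt{47522}}{6}} = \frac{1}{-20 - \frac{5 i \sqrt{47522}}{3}}$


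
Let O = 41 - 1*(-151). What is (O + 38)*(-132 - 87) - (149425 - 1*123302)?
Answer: -76493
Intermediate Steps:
O = 192 (O = 41 + 151 = 192)
(O + 38)*(-132 - 87) - (149425 - 1*123302) = (192 + 38)*(-132 - 87) - (149425 - 1*123302) = 230*(-219) - (149425 - 123302) = -50370 - 1*26123 = -50370 - 26123 = -76493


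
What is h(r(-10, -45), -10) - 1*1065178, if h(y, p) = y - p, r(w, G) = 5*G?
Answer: -1065393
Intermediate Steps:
h(r(-10, -45), -10) - 1*1065178 = (5*(-45) - 1*(-10)) - 1*1065178 = (-225 + 10) - 1065178 = -215 - 1065178 = -1065393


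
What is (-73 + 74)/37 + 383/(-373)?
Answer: -13798/13801 ≈ -0.99978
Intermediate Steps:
(-73 + 74)/37 + 383/(-373) = 1*(1/37) + 383*(-1/373) = 1/37 - 383/373 = -13798/13801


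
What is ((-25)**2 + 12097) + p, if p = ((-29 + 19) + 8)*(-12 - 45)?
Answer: 12836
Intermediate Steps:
p = 114 (p = (-10 + 8)*(-57) = -2*(-57) = 114)
((-25)**2 + 12097) + p = ((-25)**2 + 12097) + 114 = (625 + 12097) + 114 = 12722 + 114 = 12836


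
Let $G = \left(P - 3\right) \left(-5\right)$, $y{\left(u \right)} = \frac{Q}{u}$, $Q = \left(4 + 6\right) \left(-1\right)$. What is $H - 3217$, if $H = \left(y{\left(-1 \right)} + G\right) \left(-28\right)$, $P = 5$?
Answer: $-3217$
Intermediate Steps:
$Q = -10$ ($Q = 10 \left(-1\right) = -10$)
$y{\left(u \right)} = - \frac{10}{u}$
$G = -10$ ($G = \left(5 - 3\right) \left(-5\right) = 2 \left(-5\right) = -10$)
$H = 0$ ($H = \left(- \frac{10}{-1} - 10\right) \left(-28\right) = \left(\left(-10\right) \left(-1\right) - 10\right) \left(-28\right) = \left(10 - 10\right) \left(-28\right) = 0 \left(-28\right) = 0$)
$H - 3217 = 0 - 3217 = -3217$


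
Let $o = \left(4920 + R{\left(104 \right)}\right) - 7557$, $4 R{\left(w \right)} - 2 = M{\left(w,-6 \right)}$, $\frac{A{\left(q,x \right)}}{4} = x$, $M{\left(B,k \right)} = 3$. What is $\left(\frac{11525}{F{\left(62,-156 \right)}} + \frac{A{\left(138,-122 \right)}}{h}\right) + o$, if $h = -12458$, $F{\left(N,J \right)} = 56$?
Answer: $- \frac{847609969}{348824} \approx -2429.9$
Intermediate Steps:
$A{\left(q,x \right)} = 4 x$
$R{\left(w \right)} = \frac{5}{4}$ ($R{\left(w \right)} = \frac{1}{2} + \frac{1}{4} \cdot 3 = \frac{1}{2} + \frac{3}{4} = \frac{5}{4}$)
$o = - \frac{10543}{4}$ ($o = \left(4920 + \frac{5}{4}\right) - 7557 = \frac{19685}{4} - 7557 = - \frac{10543}{4} \approx -2635.8$)
$\left(\frac{11525}{F{\left(62,-156 \right)}} + \frac{A{\left(138,-122 \right)}}{h}\right) + o = \left(\frac{11525}{56} + \frac{4 \left(-122\right)}{-12458}\right) - \frac{10543}{4} = \left(11525 \cdot \frac{1}{56} - - \frac{244}{6229}\right) - \frac{10543}{4} = \left(\frac{11525}{56} + \frac{244}{6229}\right) - \frac{10543}{4} = \frac{71802889}{348824} - \frac{10543}{4} = - \frac{847609969}{348824}$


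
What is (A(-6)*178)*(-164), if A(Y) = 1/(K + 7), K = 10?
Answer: -29192/17 ≈ -1717.2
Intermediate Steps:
A(Y) = 1/17 (A(Y) = 1/(10 + 7) = 1/17)
(A(-6)*178)*(-164) = ((1/17)*178)*(-164) = (178/17)*(-164) = -29192/17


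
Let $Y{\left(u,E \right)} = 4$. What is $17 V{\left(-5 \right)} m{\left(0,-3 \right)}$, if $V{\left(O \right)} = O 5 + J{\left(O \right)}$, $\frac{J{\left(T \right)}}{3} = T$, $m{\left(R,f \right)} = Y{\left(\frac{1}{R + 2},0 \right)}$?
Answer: $-2720$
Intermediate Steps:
$m{\left(R,f \right)} = 4$
$J{\left(T \right)} = 3 T$
$V{\left(O \right)} = 8 O$ ($V{\left(O \right)} = O 5 + 3 O = 5 O + 3 O = 8 O$)
$17 V{\left(-5 \right)} m{\left(0,-3 \right)} = 17 \cdot 8 \left(-5\right) 4 = 17 \left(-40\right) 4 = \left(-680\right) 4 = -2720$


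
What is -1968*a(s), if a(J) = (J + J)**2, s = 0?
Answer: 0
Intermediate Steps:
a(J) = 4*J**2 (a(J) = (2*J)**2 = 4*J**2)
-1968*a(s) = -7872*0**2 = -7872*0 = -1968*0 = 0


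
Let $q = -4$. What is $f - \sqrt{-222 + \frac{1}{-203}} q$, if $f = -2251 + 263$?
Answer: $-1988 + \frac{4 i \sqrt{9148601}}{203} \approx -1988.0 + 59.599 i$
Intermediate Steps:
$f = -1988$
$f - \sqrt{-222 + \frac{1}{-203}} q = -1988 - \sqrt{-222 + \frac{1}{-203}} \left(-4\right) = -1988 - \sqrt{-222 - \frac{1}{203}} \left(-4\right) = -1988 - \sqrt{- \frac{45067}{203}} \left(-4\right) = -1988 - \frac{i \sqrt{9148601}}{203} \left(-4\right) = -1988 - - \frac{4 i \sqrt{9148601}}{203} = -1988 + \frac{4 i \sqrt{9148601}}{203}$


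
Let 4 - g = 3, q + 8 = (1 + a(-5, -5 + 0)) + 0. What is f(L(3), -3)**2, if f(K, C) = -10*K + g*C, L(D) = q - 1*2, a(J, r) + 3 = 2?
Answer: 9409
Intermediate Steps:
a(J, r) = -1 (a(J, r) = -3 + 2 = -1)
q = -8 (q = -8 + ((1 - 1) + 0) = -8 + (0 + 0) = -8 + 0 = -8)
g = 1 (g = 4 - 1*3 = 4 - 3 = 1)
L(D) = -10 (L(D) = -8 - 1*2 = -8 - 2 = -10)
f(K, C) = C - 10*K (f(K, C) = -10*K + 1*C = -10*K + C = C - 10*K)
f(L(3), -3)**2 = (-3 - 10*(-10))**2 = (-3 + 100)**2 = 97**2 = 9409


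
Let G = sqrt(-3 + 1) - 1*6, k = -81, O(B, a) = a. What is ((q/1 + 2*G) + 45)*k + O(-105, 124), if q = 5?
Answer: -2954 - 162*I*sqrt(2) ≈ -2954.0 - 229.1*I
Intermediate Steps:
G = -6 + I*sqrt(2) (G = sqrt(-2) - 6 = I*sqrt(2) - 6 = -6 + I*sqrt(2) ≈ -6.0 + 1.4142*I)
((q/1 + 2*G) + 45)*k + O(-105, 124) = ((5/1 + 2*(-6 + I*sqrt(2))) + 45)*(-81) + 124 = ((5*1 + (-12 + 2*I*sqrt(2))) + 45)*(-81) + 124 = ((5 + (-12 + 2*I*sqrt(2))) + 45)*(-81) + 124 = ((-7 + 2*I*sqrt(2)) + 45)*(-81) + 124 = (38 + 2*I*sqrt(2))*(-81) + 124 = (-3078 - 162*I*sqrt(2)) + 124 = -2954 - 162*I*sqrt(2)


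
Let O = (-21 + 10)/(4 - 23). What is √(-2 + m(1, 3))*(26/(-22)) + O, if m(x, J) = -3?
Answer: 11/19 - 13*I*√5/11 ≈ 0.57895 - 2.6426*I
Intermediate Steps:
O = 11/19 (O = -11/(-19) = -11*(-1/19) = 11/19 ≈ 0.57895)
√(-2 + m(1, 3))*(26/(-22)) + O = √(-2 - 3)*(26/(-22)) + 11/19 = √(-5)*(26*(-1/22)) + 11/19 = (I*√5)*(-13/11) + 11/19 = -13*I*√5/11 + 11/19 = 11/19 - 13*I*√5/11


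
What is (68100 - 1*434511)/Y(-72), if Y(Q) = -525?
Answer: 122137/175 ≈ 697.93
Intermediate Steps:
(68100 - 1*434511)/Y(-72) = (68100 - 1*434511)/(-525) = (68100 - 434511)*(-1/525) = -366411*(-1/525) = 122137/175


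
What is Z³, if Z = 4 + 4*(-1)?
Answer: 0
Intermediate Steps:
Z = 0 (Z = 4 - 4 = 0)
Z³ = 0³ = 0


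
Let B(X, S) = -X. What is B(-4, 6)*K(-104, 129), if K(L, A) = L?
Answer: -416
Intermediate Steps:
B(-4, 6)*K(-104, 129) = -1*(-4)*(-104) = 4*(-104) = -416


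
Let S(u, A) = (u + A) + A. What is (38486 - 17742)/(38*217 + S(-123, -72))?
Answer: 20744/7979 ≈ 2.5998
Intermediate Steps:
S(u, A) = u + 2*A (S(u, A) = (A + u) + A = u + 2*A)
(38486 - 17742)/(38*217 + S(-123, -72)) = (38486 - 17742)/(38*217 + (-123 + 2*(-72))) = 20744/(8246 + (-123 - 144)) = 20744/(8246 - 267) = 20744/7979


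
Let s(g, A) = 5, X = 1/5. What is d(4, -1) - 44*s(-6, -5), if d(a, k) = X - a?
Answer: -1119/5 ≈ -223.80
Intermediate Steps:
X = ⅕ ≈ 0.20000
d(a, k) = ⅕ - a
d(4, -1) - 44*s(-6, -5) = (⅕ - 1*4) - 44*5 = (⅕ - 4) - 220 = -19/5 - 220 = -1119/5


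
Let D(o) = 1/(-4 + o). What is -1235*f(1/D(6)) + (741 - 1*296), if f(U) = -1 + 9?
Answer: -9435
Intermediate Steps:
f(U) = 8
-1235*f(1/D(6)) + (741 - 1*296) = -1235*8 + (741 - 1*296) = -9880 + (741 - 296) = -9880 + 445 = -9435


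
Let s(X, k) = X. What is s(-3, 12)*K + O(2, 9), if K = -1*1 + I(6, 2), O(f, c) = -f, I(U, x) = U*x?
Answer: -35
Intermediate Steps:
K = 11 (K = -1*1 + 6*2 = -1 + 12 = 11)
s(-3, 12)*K + O(2, 9) = -3*11 - 1*2 = -33 - 2 = -35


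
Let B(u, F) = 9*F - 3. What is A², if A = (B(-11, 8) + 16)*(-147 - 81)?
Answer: 375584400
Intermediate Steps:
B(u, F) = -3 + 9*F
A = -19380 (A = ((-3 + 9*8) + 16)*(-147 - 81) = ((-3 + 72) + 16)*(-228) = (69 + 16)*(-228) = 85*(-228) = -19380)
A² = (-19380)² = 375584400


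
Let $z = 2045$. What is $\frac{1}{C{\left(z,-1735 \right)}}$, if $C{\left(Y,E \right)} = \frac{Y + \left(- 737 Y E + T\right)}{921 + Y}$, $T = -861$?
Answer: $\frac{2966}{2614932459} \approx 1.1343 \cdot 10^{-6}$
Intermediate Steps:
$C{\left(Y,E \right)} = \frac{-861 + Y - 737 E Y}{921 + Y}$ ($C{\left(Y,E \right)} = \frac{Y + \left(- 737 Y E - 861\right)}{921 + Y} = \frac{Y - \left(861 + 737 E Y\right)}{921 + Y} = \frac{-861 + Y - 737 E Y}{921 + Y}$)
$\frac{1}{C{\left(z,-1735 \right)}} = \frac{1}{\frac{1}{921 + 2045} \left(-861 + 2045 - \left(-1278695\right) 2045\right)} = \frac{1}{\frac{1}{2966} \left(-861 + 2045 + 2614931275\right)} = \frac{1}{\frac{1}{2966} \cdot 2614932459} = \frac{1}{\frac{2614932459}{2966}} = \frac{2966}{2614932459}$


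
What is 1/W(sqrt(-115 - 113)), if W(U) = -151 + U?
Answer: -151/23029 - 2*I*sqrt(57)/23029 ≈ -0.006557 - 0.00065568*I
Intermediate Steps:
1/W(sqrt(-115 - 113)) = 1/(-151 + sqrt(-115 - 113)) = 1/(-151 + sqrt(-228)) = 1/(-151 + 2*I*sqrt(57))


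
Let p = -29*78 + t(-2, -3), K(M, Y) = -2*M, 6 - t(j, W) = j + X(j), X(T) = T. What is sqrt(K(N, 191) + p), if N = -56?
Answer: 2*I*sqrt(535) ≈ 46.26*I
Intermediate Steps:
t(j, W) = 6 - 2*j (t(j, W) = 6 - (j + j) = 6 - 2*j)
p = -2252 (p = -29*78 + (6 - 2*(-2)) = -2262 + (6 + 4) = -2262 + 10 = -2252)
sqrt(K(N, 191) + p) = sqrt(-2*(-56) - 2252) = sqrt(112 - 2252) = sqrt(-2140) = 2*I*sqrt(535)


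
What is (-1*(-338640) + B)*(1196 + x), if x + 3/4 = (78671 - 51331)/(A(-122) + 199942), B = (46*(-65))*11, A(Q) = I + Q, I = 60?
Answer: 3652702149125/9994 ≈ 3.6549e+8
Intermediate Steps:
A(Q) = 60 + Q
B = -32890 (B = -2990*11 = -32890)
x = -12257/19988 (x = -3/4 + (78671 - 51331)/((60 - 122) + 199942) = -3/4 + 27340/(-62 + 199942) = -3/4 + 27340/199880 = -3/4 + 27340*(1/199880) = -3/4 + 1367/9994 = -12257/19988 ≈ -0.61322)
(-1*(-338640) + B)*(1196 + x) = (-1*(-338640) - 32890)*(1196 - 12257/19988) = (338640 - 32890)*(23893391/19988) = 305750*(23893391/19988) = 3652702149125/9994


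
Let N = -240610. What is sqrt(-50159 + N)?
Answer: I*sqrt(290769) ≈ 539.23*I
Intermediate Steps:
sqrt(-50159 + N) = sqrt(-50159 - 240610) = sqrt(-290769) = I*sqrt(290769)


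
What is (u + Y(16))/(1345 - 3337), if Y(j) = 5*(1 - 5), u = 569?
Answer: -183/664 ≈ -0.27560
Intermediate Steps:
Y(j) = -20 (Y(j) = 5*(-4) = -20)
(u + Y(16))/(1345 - 3337) = (569 - 20)/(1345 - 3337) = 549/(-1992) = 549*(-1/1992) = -183/664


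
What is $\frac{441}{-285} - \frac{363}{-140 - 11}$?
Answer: $\frac{12288}{14345} \approx 0.85661$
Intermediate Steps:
$\frac{441}{-285} - \frac{363}{-140 - 11} = 441 \left(- \frac{1}{285}\right) - \frac{363}{-151} = - \frac{147}{95} - - \frac{363}{151} = - \frac{147}{95} + \frac{363}{151} = \frac{12288}{14345}$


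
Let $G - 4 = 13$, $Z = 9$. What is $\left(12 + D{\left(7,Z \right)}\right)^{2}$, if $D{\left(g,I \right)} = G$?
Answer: $841$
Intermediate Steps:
$G = 17$ ($G = 4 + 13 = 17$)
$D{\left(g,I \right)} = 17$
$\left(12 + D{\left(7,Z \right)}\right)^{2} = \left(12 + 17\right)^{2} = 29^{2} = 841$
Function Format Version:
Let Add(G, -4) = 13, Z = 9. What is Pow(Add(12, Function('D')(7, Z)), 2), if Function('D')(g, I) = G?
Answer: 841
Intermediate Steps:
G = 17 (G = Add(4, 13) = 17)
Function('D')(g, I) = 17
Pow(Add(12, Function('D')(7, Z)), 2) = Pow(Add(12, 17), 2) = Pow(29, 2) = 841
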